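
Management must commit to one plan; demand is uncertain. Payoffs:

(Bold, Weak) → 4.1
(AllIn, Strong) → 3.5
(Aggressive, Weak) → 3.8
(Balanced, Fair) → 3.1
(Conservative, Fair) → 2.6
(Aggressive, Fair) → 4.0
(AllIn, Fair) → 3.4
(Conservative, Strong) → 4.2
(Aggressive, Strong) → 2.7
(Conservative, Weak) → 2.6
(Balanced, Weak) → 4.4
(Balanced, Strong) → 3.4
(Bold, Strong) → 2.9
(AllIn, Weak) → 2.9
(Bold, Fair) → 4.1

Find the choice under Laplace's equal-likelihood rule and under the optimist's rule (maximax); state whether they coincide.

Row averages: Conservative=47/15, Balanced=109/30, Aggressive=3.5, Bold=3.7, AllIn=49/15
Highest average = 3.7 → Bold.
Row maxima: Conservative=4.2, Balanced=4.4, Aggressive=4.0, Bold=4.1, AllIn=3.5
Best best-case = 4.4 → Balanced.

laplace → Bold; maximax → Balanced (disagree)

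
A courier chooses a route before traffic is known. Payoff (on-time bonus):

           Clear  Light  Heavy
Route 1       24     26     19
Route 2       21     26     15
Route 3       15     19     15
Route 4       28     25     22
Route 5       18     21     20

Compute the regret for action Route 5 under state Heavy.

Best payoff under Heavy is 22.
Regret = 22 − 20 = 2.

2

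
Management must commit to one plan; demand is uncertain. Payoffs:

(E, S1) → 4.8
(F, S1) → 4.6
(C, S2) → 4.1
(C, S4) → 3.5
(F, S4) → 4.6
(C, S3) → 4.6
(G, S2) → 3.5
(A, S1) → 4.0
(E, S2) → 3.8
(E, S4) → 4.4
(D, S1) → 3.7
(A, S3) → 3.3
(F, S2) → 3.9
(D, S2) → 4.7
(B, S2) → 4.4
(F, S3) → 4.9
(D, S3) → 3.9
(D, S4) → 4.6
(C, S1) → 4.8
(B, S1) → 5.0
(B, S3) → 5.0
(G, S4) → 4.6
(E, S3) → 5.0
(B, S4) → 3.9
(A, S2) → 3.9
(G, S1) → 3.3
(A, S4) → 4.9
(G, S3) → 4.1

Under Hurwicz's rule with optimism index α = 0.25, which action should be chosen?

A: 0.25·4.9 + 0.75·3.3 = 3.7
B: 0.25·5.0 + 0.75·3.9 = 4.175
C: 0.25·4.8 + 0.75·3.5 = 3.825
D: 0.25·4.7 + 0.75·3.7 = 3.95
E: 0.25·5.0 + 0.75·3.8 = 4.1
F: 0.25·4.9 + 0.75·3.9 = 4.15
G: 0.25·4.6 + 0.75·3.3 = 3.625
Highest Hurwicz score = 4.175 → B.

B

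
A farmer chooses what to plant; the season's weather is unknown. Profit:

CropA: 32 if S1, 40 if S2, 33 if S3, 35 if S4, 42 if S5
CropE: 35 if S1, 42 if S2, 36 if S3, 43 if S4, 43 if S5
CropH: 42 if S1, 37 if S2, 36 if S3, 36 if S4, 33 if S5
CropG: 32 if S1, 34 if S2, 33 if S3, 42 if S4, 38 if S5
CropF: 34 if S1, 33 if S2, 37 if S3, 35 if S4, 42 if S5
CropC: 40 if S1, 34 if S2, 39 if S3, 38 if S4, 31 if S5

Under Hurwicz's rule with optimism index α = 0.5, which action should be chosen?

CropE

CropA: 0.5·42 + 0.5·32 = 37
CropE: 0.5·43 + 0.5·35 = 39
CropH: 0.5·42 + 0.5·33 = 37.5
CropG: 0.5·42 + 0.5·32 = 37
CropF: 0.5·42 + 0.5·33 = 37.5
CropC: 0.5·40 + 0.5·31 = 35.5
Highest Hurwicz score = 39 → CropE.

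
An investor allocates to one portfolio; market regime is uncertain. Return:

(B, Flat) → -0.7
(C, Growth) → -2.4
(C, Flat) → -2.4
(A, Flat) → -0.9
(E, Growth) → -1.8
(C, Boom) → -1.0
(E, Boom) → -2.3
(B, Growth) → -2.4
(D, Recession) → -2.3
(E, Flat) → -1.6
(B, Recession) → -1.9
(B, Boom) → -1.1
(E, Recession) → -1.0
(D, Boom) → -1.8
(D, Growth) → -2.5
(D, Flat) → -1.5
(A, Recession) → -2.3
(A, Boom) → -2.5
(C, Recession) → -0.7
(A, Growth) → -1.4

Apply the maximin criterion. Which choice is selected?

Row minima: A=-2.5, B=-2.4, C=-2.4, D=-2.5, E=-2.3
Best worst-case = -2.3 → E.

E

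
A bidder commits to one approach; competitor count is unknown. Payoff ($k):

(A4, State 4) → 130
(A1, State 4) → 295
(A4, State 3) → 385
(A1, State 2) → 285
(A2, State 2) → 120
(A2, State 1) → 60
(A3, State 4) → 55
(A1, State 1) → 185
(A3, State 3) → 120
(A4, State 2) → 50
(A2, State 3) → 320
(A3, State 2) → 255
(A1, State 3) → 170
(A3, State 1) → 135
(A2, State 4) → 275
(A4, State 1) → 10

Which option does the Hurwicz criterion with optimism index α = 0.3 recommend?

A1: 0.3·295 + 0.7·170 = 207.5
A2: 0.3·320 + 0.7·60 = 138
A3: 0.3·255 + 0.7·55 = 115
A4: 0.3·385 + 0.7·10 = 122.5
Highest Hurwicz score = 207.5 → A1.

A1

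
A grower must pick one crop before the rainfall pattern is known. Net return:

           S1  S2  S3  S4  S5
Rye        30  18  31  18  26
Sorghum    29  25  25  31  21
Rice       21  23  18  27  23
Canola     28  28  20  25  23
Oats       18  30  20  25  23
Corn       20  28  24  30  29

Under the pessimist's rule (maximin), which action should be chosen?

Row minima: Rye=18, Sorghum=21, Rice=18, Canola=20, Oats=18, Corn=20
Best worst-case = 21 → Sorghum.

Sorghum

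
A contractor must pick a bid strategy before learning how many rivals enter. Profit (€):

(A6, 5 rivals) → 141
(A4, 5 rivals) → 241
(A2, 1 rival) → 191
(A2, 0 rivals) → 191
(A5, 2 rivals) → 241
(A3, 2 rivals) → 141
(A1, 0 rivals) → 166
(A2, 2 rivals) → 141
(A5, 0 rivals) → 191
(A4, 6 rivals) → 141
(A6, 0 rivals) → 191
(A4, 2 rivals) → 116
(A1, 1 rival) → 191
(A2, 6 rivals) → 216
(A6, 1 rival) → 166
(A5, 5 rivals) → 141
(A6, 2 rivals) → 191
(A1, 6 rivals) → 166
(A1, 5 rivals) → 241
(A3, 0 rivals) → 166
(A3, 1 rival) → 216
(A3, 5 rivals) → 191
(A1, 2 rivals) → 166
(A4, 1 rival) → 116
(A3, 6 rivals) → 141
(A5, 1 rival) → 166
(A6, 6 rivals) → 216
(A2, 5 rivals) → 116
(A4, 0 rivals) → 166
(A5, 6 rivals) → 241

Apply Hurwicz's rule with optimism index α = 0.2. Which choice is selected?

A1

A1: 0.2·241 + 0.8·166 = 181
A2: 0.2·216 + 0.8·116 = 136
A3: 0.2·216 + 0.8·141 = 156
A4: 0.2·241 + 0.8·116 = 141
A5: 0.2·241 + 0.8·141 = 161
A6: 0.2·216 + 0.8·141 = 156
Highest Hurwicz score = 181 → A1.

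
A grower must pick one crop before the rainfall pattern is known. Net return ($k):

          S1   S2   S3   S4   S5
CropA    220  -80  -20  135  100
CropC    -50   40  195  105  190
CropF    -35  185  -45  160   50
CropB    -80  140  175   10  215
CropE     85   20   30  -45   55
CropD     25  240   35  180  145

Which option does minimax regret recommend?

CropD

Column bests: S1=220, S2=240, S3=195, S4=180, S5=215.
CropA regrets: 0, 320, 215, 45, 115 → max 320
CropC regrets: 270, 200, 0, 75, 25 → max 270
CropF regrets: 255, 55, 240, 20, 165 → max 255
CropB regrets: 300, 100, 20, 170, 0 → max 300
CropE regrets: 135, 220, 165, 225, 160 → max 225
CropD regrets: 195, 0, 160, 0, 70 → max 195
Smallest max regret = 195 → CropD.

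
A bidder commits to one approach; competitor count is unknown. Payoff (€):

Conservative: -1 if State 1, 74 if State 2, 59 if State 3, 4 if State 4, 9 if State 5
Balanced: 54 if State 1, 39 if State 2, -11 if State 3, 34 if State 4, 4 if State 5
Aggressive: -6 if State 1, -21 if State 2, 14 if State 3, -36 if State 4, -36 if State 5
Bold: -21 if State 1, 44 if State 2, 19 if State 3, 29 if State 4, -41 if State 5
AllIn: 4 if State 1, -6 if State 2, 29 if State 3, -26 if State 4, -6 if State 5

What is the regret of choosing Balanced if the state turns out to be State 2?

35

Best payoff under State 2 is 74.
Regret = 74 − 39 = 35.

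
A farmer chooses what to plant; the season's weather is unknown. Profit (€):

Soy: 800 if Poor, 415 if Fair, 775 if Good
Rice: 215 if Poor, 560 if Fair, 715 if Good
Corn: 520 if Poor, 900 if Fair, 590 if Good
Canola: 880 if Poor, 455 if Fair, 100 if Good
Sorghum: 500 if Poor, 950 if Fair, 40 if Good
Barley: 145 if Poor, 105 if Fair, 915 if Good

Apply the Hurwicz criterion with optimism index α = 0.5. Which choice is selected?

Corn

Soy: 0.5·800 + 0.5·415 = 607.5
Rice: 0.5·715 + 0.5·215 = 465
Corn: 0.5·900 + 0.5·520 = 710
Canola: 0.5·880 + 0.5·100 = 490
Sorghum: 0.5·950 + 0.5·40 = 495
Barley: 0.5·915 + 0.5·105 = 510
Highest Hurwicz score = 710 → Corn.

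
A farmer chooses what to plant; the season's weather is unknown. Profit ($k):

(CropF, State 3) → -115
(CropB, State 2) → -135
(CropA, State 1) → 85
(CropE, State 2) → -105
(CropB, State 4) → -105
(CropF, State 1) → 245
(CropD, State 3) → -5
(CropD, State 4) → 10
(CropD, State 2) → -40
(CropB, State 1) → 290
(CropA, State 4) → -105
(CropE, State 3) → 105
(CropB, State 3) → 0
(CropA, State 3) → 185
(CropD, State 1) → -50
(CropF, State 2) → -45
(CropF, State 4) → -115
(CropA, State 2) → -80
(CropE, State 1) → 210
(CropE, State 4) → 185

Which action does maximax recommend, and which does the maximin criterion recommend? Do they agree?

Row maxima: CropE=210, CropF=245, CropA=185, CropB=290, CropD=10
Best best-case = 290 → CropB.
Row minima: CropE=-105, CropF=-115, CropA=-105, CropB=-135, CropD=-50
Best worst-case = -50 → CropD.

maximax → CropB; maximin → CropD (disagree)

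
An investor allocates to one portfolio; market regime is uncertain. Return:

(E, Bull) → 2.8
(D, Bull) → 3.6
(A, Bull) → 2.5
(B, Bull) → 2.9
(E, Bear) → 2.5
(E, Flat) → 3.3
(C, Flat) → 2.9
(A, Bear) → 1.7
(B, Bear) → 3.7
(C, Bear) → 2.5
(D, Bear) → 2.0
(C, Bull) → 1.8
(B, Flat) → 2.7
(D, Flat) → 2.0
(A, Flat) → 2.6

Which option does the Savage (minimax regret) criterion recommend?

B

Column bests: Bear=3.7, Flat=3.3, Bull=3.6.
A regrets: 2.0, 0.7, 1.1 → max 2.0
B regrets: 0.0, 0.6, 0.7 → max 0.7
C regrets: 1.2, 0.4, 1.8 → max 1.8
D regrets: 1.7, 1.3, 0.0 → max 1.7
E regrets: 1.2, 0.0, 0.8 → max 1.2
Smallest max regret = 0.7 → B.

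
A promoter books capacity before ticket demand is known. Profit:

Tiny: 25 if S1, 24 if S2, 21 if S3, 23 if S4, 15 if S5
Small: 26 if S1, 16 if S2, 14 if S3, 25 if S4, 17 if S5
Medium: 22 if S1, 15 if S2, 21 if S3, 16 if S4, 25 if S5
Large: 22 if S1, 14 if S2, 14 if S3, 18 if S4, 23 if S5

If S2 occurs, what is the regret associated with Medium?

9

Best payoff under S2 is 24.
Regret = 24 − 15 = 9.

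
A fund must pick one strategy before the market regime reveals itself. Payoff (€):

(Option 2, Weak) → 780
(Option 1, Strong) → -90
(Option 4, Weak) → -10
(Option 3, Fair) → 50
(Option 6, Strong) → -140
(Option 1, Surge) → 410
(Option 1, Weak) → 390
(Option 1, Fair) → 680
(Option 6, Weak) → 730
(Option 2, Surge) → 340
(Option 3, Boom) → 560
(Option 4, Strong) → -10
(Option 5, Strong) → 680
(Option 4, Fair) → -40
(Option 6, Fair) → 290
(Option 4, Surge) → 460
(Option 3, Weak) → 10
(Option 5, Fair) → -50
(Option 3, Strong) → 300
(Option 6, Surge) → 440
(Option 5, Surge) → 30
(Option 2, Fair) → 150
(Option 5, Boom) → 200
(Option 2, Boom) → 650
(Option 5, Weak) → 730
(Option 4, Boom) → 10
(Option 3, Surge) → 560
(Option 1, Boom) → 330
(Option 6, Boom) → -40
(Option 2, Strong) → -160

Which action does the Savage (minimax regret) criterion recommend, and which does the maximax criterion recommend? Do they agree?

minimax regret → Option 5; maximax → Option 2 (disagree)

Column bests: Weak=780, Fair=680, Strong=680, Boom=650, Surge=560.
Option 1 regrets: 390, 0, 770, 320, 150 → max 770
Option 2 regrets: 0, 530, 840, 0, 220 → max 840
Option 3 regrets: 770, 630, 380, 90, 0 → max 770
Option 4 regrets: 790, 720, 690, 640, 100 → max 790
Option 5 regrets: 50, 730, 0, 450, 530 → max 730
Option 6 regrets: 50, 390, 820, 690, 120 → max 820
Smallest max regret = 730 → Option 5.
Row maxima: Option 1=680, Option 2=780, Option 3=560, Option 4=460, Option 5=730, Option 6=730
Best best-case = 780 → Option 2.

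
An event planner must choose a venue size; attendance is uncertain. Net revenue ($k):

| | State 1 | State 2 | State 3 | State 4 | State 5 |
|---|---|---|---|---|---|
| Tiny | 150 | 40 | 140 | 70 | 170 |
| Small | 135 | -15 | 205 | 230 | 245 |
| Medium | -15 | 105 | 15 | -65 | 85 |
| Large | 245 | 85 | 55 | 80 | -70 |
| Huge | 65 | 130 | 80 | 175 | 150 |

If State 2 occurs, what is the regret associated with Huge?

Best payoff under State 2 is 130.
Regret = 130 − 130 = 0.

0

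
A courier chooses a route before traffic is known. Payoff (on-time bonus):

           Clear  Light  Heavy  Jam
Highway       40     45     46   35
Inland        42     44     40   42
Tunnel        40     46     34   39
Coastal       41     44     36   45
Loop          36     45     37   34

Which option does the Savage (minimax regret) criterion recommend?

Inland

Column bests: Clear=42, Light=46, Heavy=46, Jam=45.
Highway regrets: 2, 1, 0, 10 → max 10
Inland regrets: 0, 2, 6, 3 → max 6
Tunnel regrets: 2, 0, 12, 6 → max 12
Coastal regrets: 1, 2, 10, 0 → max 10
Loop regrets: 6, 1, 9, 11 → max 11
Smallest max regret = 6 → Inland.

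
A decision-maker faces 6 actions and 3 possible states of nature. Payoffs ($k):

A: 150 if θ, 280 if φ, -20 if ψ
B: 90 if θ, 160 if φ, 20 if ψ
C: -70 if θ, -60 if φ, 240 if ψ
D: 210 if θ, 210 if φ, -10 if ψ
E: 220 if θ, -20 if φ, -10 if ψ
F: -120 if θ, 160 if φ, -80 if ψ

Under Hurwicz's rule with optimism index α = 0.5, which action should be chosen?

A

A: 0.5·280 + 0.5·(-20) = 130
B: 0.5·160 + 0.5·20 = 90
C: 0.5·240 + 0.5·(-70) = 85
D: 0.5·210 + 0.5·(-10) = 100
E: 0.5·220 + 0.5·(-20) = 100
F: 0.5·160 + 0.5·(-120) = 20
Highest Hurwicz score = 130 → A.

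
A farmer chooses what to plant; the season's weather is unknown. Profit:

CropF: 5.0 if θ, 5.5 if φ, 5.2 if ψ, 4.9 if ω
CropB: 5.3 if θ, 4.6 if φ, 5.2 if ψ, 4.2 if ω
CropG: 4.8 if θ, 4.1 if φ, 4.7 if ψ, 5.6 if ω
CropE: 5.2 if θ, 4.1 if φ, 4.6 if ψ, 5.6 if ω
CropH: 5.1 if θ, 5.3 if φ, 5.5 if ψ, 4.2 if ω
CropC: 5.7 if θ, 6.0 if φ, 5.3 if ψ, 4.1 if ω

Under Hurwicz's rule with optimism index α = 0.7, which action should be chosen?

CropF: 0.7·5.5 + 0.3·4.9 = 5.32
CropB: 0.7·5.3 + 0.3·4.2 = 4.97
CropG: 0.7·5.6 + 0.3·4.1 = 5.15
CropE: 0.7·5.6 + 0.3·4.1 = 5.15
CropH: 0.7·5.5 + 0.3·4.2 = 5.11
CropC: 0.7·6.0 + 0.3·4.1 = 5.43
Highest Hurwicz score = 5.43 → CropC.

CropC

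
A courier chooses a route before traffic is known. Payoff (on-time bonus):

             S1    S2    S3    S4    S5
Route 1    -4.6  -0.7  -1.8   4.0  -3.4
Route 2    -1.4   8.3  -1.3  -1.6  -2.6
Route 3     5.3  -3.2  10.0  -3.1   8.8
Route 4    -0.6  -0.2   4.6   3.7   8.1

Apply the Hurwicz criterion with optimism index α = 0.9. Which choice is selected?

Route 3

Route 1: 0.9·4.0 + 0.1·(-4.6) = 3.14
Route 2: 0.9·8.3 + 0.1·(-2.6) = 7.21
Route 3: 0.9·10.0 + 0.1·(-3.2) = 8.68
Route 4: 0.9·8.1 + 0.1·(-0.6) = 7.23
Highest Hurwicz score = 8.68 → Route 3.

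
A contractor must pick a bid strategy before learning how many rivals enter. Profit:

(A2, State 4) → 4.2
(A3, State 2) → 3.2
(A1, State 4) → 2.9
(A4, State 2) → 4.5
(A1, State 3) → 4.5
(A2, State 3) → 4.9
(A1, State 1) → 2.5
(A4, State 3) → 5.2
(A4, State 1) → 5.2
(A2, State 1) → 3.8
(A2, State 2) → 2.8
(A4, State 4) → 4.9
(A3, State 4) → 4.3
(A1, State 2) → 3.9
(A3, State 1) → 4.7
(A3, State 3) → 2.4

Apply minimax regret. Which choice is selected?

A4

Column bests: State 1=5.2, State 2=4.5, State 3=5.2, State 4=4.9.
A1 regrets: 2.7, 0.6, 0.7, 2.0 → max 2.7
A2 regrets: 1.4, 1.7, 0.3, 0.7 → max 1.7
A3 regrets: 0.5, 1.3, 2.8, 0.6 → max 2.8
A4 regrets: 0.0, 0.0, 0.0, 0.0 → max 0.0
Smallest max regret = 0.0 → A4.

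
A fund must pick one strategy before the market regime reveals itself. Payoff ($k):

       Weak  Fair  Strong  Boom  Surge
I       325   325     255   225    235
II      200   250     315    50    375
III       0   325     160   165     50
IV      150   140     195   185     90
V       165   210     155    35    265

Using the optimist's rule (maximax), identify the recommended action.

Row maxima: I=325, II=375, III=325, IV=195, V=265
Best best-case = 375 → II.

II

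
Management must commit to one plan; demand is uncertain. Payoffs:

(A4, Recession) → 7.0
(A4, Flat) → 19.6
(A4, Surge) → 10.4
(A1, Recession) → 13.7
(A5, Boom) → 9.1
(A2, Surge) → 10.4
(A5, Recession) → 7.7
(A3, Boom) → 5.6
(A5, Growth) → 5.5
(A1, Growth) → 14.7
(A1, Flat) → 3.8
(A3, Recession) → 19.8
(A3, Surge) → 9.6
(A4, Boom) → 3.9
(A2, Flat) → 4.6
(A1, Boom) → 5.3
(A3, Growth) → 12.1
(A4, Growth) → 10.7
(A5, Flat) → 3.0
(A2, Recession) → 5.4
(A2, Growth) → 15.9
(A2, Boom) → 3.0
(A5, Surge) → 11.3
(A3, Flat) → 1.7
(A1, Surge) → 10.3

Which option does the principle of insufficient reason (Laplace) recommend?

Row averages: A1=9.56, A2=7.86, A3=9.76, A4=10.32, A5=7.32
Highest average = 10.32 → A4.

A4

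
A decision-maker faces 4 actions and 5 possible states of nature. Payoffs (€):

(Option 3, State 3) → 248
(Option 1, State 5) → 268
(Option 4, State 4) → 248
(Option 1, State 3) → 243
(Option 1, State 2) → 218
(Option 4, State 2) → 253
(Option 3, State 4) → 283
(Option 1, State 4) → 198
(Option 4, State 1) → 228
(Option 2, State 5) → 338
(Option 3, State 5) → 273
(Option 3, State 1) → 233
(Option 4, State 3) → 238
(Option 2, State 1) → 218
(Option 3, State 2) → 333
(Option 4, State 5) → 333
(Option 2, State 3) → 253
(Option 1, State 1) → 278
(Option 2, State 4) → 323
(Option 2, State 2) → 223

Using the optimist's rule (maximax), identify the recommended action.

Option 2

Row maxima: Option 1=278, Option 2=338, Option 3=333, Option 4=333
Best best-case = 338 → Option 2.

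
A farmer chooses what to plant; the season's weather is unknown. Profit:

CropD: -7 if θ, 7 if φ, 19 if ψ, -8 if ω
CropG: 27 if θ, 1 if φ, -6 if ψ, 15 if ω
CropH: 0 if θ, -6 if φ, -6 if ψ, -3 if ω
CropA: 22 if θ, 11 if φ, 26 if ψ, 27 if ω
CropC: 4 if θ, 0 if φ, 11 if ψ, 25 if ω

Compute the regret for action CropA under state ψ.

Best payoff under ψ is 26.
Regret = 26 − 26 = 0.

0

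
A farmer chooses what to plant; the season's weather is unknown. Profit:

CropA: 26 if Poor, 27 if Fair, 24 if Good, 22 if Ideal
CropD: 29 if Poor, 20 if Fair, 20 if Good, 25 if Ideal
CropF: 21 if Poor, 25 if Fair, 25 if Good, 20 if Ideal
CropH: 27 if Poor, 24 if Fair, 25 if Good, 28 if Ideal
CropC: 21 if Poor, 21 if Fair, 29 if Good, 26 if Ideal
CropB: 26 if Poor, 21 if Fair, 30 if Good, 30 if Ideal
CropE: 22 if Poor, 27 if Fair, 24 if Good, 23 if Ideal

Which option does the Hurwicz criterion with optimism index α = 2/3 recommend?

CropB

CropA: 2/3·27 + 1/3·22 = 76/3
CropD: 2/3·29 + 1/3·20 = 26
CropF: 2/3·25 + 1/3·20 = 70/3
CropH: 2/3·28 + 1/3·24 = 80/3
CropC: 2/3·29 + 1/3·21 = 79/3
CropB: 2/3·30 + 1/3·21 = 27
CropE: 2/3·27 + 1/3·22 = 76/3
Highest Hurwicz score = 27 → CropB.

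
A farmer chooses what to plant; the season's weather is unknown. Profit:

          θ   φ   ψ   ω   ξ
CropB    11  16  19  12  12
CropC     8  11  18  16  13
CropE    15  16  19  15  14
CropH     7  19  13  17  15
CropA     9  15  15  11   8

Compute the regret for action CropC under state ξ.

2

Best payoff under ξ is 15.
Regret = 15 − 13 = 2.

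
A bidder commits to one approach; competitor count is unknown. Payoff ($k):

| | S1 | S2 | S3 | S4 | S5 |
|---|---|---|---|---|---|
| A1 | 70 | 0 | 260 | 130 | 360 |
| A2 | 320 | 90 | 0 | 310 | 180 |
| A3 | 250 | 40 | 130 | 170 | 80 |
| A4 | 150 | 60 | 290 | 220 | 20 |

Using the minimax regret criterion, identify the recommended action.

A1

Column bests: S1=320, S2=90, S3=290, S4=310, S5=360.
A1 regrets: 250, 90, 30, 180, 0 → max 250
A2 regrets: 0, 0, 290, 0, 180 → max 290
A3 regrets: 70, 50, 160, 140, 280 → max 280
A4 regrets: 170, 30, 0, 90, 340 → max 340
Smallest max regret = 250 → A1.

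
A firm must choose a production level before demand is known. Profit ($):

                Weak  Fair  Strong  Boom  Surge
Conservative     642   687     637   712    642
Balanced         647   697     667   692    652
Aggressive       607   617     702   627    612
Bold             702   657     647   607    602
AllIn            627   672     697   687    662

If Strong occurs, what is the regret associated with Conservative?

Best payoff under Strong is 702.
Regret = 702 − 637 = 65.

65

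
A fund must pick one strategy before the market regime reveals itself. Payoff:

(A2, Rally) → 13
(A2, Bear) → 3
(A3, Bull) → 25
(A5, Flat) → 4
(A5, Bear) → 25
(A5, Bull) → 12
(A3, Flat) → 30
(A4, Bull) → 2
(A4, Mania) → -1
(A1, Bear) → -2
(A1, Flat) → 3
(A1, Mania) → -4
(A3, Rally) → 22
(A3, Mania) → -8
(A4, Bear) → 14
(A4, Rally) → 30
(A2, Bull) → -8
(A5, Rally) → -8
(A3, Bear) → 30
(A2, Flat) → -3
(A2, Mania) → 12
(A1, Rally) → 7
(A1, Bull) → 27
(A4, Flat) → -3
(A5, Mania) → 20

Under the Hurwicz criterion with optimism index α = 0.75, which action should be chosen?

A1: 0.75·27 + 0.25·(-4) = 19.25
A2: 0.75·13 + 0.25·(-8) = 7.75
A3: 0.75·30 + 0.25·(-8) = 20.5
A4: 0.75·30 + 0.25·(-3) = 21.75
A5: 0.75·25 + 0.25·(-8) = 16.75
Highest Hurwicz score = 21.75 → A4.

A4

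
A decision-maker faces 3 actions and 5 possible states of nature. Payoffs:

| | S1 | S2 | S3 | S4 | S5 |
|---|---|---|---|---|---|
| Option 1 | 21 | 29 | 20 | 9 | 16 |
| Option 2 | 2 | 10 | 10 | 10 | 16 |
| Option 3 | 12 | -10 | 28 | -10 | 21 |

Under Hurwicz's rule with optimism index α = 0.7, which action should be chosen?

Option 1

Option 1: 0.7·29 + 0.3·9 = 23
Option 2: 0.7·16 + 0.3·2 = 11.8
Option 3: 0.7·28 + 0.3·(-10) = 16.6
Highest Hurwicz score = 23 → Option 1.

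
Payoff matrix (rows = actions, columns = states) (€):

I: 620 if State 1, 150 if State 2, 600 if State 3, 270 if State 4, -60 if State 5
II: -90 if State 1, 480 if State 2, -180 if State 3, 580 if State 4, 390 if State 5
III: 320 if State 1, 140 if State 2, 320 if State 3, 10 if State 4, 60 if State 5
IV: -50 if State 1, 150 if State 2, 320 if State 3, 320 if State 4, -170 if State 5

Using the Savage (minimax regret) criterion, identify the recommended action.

I

Column bests: State 1=620, State 2=480, State 3=600, State 4=580, State 5=390.
I regrets: 0, 330, 0, 310, 450 → max 450
II regrets: 710, 0, 780, 0, 0 → max 780
III regrets: 300, 340, 280, 570, 330 → max 570
IV regrets: 670, 330, 280, 260, 560 → max 670
Smallest max regret = 450 → I.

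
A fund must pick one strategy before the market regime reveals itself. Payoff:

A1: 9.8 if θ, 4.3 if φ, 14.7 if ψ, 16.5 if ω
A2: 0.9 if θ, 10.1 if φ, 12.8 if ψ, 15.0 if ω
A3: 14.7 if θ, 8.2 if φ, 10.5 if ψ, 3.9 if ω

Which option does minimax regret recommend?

A1

Column bests: θ=14.7, φ=10.1, ψ=14.7, ω=16.5.
A1 regrets: 4.9, 5.8, 0.0, 0.0 → max 5.8
A2 regrets: 13.8, 0.0, 1.9, 1.5 → max 13.8
A3 regrets: 0.0, 1.9, 4.2, 12.6 → max 12.6
Smallest max regret = 5.8 → A1.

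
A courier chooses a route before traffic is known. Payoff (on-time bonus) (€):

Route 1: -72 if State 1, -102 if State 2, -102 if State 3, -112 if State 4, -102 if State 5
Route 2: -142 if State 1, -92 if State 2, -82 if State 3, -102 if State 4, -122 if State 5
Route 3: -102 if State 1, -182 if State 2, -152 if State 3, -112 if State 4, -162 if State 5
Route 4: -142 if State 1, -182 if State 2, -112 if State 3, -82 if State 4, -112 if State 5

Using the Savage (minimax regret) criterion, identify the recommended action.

Route 1

Column bests: State 1=-72, State 2=-92, State 3=-82, State 4=-82, State 5=-102.
Route 1 regrets: 0, 10, 20, 30, 0 → max 30
Route 2 regrets: 70, 0, 0, 20, 20 → max 70
Route 3 regrets: 30, 90, 70, 30, 60 → max 90
Route 4 regrets: 70, 90, 30, 0, 10 → max 90
Smallest max regret = 30 → Route 1.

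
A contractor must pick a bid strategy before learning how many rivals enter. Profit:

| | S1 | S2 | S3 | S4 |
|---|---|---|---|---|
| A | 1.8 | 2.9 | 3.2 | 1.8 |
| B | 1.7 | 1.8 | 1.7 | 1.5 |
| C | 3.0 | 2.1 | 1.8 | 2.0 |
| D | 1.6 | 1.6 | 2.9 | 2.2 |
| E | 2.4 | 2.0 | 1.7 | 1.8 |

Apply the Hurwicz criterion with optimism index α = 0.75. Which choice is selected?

A: 0.75·3.2 + 0.25·1.8 = 2.85
B: 0.75·1.8 + 0.25·1.5 = 1.725
C: 0.75·3.0 + 0.25·1.8 = 2.7
D: 0.75·2.9 + 0.25·1.6 = 2.575
E: 0.75·2.4 + 0.25·1.7 = 2.225
Highest Hurwicz score = 2.85 → A.

A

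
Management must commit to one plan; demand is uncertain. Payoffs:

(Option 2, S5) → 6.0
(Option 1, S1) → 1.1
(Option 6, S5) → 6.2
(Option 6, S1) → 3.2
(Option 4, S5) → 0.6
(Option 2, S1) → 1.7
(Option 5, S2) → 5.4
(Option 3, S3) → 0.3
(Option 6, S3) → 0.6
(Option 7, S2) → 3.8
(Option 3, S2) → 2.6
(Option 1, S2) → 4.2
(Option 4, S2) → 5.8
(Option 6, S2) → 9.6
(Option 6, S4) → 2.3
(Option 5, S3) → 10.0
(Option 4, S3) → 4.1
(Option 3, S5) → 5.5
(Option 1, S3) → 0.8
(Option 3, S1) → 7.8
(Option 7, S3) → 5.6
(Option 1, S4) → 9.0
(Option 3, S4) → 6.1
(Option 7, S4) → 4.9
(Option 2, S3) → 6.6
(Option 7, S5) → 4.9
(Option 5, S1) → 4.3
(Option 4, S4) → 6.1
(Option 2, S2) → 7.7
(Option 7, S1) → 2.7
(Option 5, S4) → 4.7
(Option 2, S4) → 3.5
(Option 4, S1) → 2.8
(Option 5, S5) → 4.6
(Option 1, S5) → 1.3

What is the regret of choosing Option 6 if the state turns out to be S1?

4.6

Best payoff under S1 is 7.8.
Regret = 7.8 − 3.2 = 4.6.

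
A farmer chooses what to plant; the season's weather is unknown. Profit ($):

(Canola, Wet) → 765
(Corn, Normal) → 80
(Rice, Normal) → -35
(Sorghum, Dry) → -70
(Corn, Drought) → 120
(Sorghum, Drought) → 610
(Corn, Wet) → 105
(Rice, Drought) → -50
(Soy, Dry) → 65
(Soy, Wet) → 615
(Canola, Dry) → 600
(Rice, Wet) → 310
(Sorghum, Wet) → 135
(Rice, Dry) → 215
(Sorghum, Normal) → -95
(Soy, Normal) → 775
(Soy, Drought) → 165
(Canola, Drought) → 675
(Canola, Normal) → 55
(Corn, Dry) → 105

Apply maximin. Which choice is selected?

Corn

Row minima: Canola=55, Rice=-50, Sorghum=-95, Soy=65, Corn=80
Best worst-case = 80 → Corn.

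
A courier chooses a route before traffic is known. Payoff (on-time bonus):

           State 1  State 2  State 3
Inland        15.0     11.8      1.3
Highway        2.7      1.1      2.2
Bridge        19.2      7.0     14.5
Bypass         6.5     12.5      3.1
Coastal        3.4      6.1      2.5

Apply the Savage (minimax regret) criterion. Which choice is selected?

Bridge

Column bests: State 1=19.2, State 2=12.5, State 3=14.5.
Inland regrets: 4.2, 0.7, 13.2 → max 13.2
Highway regrets: 16.5, 11.4, 12.3 → max 16.5
Bridge regrets: 0.0, 5.5, 0.0 → max 5.5
Bypass regrets: 12.7, 0.0, 11.4 → max 12.7
Coastal regrets: 15.8, 6.4, 12.0 → max 15.8
Smallest max regret = 5.5 → Bridge.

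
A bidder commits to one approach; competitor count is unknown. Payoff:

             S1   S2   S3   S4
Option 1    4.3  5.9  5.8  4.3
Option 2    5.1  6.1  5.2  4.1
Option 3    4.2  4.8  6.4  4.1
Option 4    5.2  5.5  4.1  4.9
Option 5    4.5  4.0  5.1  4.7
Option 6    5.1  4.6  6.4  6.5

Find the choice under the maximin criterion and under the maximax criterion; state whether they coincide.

maximin → Option 6; maximax → Option 6 (agree)

Row minima: Option 1=4.3, Option 2=4.1, Option 3=4.1, Option 4=4.1, Option 5=4.0, Option 6=4.6
Best worst-case = 4.6 → Option 6.
Row maxima: Option 1=5.9, Option 2=6.1, Option 3=6.4, Option 4=5.5, Option 5=5.1, Option 6=6.5
Best best-case = 6.5 → Option 6.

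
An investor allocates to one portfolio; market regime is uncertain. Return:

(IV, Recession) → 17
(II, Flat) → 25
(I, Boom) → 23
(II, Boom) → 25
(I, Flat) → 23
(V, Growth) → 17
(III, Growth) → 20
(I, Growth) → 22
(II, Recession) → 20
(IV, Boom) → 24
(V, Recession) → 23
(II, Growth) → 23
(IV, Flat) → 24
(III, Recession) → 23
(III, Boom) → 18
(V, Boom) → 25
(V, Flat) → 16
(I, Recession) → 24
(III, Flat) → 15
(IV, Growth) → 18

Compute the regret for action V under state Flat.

9

Best payoff under Flat is 25.
Regret = 25 − 16 = 9.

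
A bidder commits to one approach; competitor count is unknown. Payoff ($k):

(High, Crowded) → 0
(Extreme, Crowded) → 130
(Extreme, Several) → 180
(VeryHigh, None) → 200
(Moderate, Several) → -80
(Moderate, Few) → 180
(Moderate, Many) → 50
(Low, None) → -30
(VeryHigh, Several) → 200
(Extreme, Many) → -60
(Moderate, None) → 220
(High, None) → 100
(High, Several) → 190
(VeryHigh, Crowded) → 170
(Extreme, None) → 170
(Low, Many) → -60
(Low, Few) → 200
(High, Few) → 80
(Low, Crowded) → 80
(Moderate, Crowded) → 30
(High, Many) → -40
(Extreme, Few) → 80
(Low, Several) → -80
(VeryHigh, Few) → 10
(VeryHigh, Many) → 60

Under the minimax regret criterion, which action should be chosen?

Column bests: None=220, Few=200, Several=200, Many=60, Crowded=170.
Low regrets: 250, 0, 280, 120, 90 → max 280
Moderate regrets: 0, 20, 280, 10, 140 → max 280
High regrets: 120, 120, 10, 100, 170 → max 170
VeryHigh regrets: 20, 190, 0, 0, 0 → max 190
Extreme regrets: 50, 120, 20, 120, 40 → max 120
Smallest max regret = 120 → Extreme.

Extreme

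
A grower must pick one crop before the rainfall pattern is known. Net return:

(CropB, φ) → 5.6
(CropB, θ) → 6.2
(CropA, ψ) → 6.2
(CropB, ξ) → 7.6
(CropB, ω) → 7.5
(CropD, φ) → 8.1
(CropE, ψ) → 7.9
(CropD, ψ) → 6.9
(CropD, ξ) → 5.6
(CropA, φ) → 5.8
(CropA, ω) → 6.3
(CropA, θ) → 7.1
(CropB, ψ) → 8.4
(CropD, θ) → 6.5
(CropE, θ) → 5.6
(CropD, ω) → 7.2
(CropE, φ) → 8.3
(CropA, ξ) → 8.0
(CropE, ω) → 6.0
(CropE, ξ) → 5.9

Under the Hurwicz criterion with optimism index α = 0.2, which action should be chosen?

CropB: 0.2·8.4 + 0.8·5.6 = 6.16
CropE: 0.2·8.3 + 0.8·5.6 = 6.14
CropD: 0.2·8.1 + 0.8·5.6 = 6.1
CropA: 0.2·8.0 + 0.8·5.8 = 6.24
Highest Hurwicz score = 6.24 → CropA.

CropA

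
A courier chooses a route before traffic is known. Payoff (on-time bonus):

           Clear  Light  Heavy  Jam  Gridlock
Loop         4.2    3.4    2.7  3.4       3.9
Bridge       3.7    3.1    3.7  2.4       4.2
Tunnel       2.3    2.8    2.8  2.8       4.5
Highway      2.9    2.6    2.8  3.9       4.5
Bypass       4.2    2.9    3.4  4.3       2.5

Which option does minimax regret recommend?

Column bests: Clear=4.2, Light=3.4, Heavy=3.7, Jam=4.3, Gridlock=4.5.
Loop regrets: 0.0, 0.0, 1.0, 0.9, 0.6 → max 1.0
Bridge regrets: 0.5, 0.3, 0.0, 1.9, 0.3 → max 1.9
Tunnel regrets: 1.9, 0.6, 0.9, 1.5, 0.0 → max 1.9
Highway regrets: 1.3, 0.8, 0.9, 0.4, 0.0 → max 1.3
Bypass regrets: 0.0, 0.5, 0.3, 0.0, 2.0 → max 2.0
Smallest max regret = 1.0 → Loop.

Loop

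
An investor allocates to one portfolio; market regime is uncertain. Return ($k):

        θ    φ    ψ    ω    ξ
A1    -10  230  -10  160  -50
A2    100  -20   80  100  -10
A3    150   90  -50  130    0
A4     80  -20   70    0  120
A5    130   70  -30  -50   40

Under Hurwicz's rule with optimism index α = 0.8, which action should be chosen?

A1

A1: 0.8·230 + 0.2·(-50) = 174
A2: 0.8·100 + 0.2·(-20) = 76
A3: 0.8·150 + 0.2·(-50) = 110
A4: 0.8·120 + 0.2·(-20) = 92
A5: 0.8·130 + 0.2·(-50) = 94
Highest Hurwicz score = 174 → A1.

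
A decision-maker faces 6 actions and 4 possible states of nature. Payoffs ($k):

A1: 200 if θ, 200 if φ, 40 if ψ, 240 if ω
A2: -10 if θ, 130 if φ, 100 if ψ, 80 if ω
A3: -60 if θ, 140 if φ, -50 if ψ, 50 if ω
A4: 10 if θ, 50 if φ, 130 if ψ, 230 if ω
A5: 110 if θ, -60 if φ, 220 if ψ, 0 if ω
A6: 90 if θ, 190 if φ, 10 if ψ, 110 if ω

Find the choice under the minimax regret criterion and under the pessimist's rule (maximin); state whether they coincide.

Column bests: θ=200, φ=200, ψ=220, ω=240.
A1 regrets: 0, 0, 180, 0 → max 180
A2 regrets: 210, 70, 120, 160 → max 210
A3 regrets: 260, 60, 270, 190 → max 270
A4 regrets: 190, 150, 90, 10 → max 190
A5 regrets: 90, 260, 0, 240 → max 260
A6 regrets: 110, 10, 210, 130 → max 210
Smallest max regret = 180 → A1.
Row minima: A1=40, A2=-10, A3=-60, A4=10, A5=-60, A6=10
Best worst-case = 40 → A1.

minimax regret → A1; maximin → A1 (agree)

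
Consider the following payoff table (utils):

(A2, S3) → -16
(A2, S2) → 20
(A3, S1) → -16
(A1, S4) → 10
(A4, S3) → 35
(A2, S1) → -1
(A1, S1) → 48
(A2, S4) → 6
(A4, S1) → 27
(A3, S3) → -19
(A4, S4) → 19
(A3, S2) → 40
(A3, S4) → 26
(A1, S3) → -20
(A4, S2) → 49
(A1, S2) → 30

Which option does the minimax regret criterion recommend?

Column bests: S1=48, S2=49, S3=35, S4=26.
A1 regrets: 0, 19, 55, 16 → max 55
A2 regrets: 49, 29, 51, 20 → max 51
A3 regrets: 64, 9, 54, 0 → max 64
A4 regrets: 21, 0, 0, 7 → max 21
Smallest max regret = 21 → A4.

A4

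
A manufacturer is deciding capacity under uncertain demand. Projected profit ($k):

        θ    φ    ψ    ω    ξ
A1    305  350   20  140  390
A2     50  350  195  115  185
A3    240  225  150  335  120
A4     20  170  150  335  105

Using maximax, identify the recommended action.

A1

Row maxima: A1=390, A2=350, A3=335, A4=335
Best best-case = 390 → A1.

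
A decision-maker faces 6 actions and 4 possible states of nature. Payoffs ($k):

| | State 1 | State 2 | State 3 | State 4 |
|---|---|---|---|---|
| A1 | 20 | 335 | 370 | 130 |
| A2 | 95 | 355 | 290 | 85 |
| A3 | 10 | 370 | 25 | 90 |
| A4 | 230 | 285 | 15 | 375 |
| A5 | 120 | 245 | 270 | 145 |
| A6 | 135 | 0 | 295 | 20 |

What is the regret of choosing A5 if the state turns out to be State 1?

110

Best payoff under State 1 is 230.
Regret = 230 − 120 = 110.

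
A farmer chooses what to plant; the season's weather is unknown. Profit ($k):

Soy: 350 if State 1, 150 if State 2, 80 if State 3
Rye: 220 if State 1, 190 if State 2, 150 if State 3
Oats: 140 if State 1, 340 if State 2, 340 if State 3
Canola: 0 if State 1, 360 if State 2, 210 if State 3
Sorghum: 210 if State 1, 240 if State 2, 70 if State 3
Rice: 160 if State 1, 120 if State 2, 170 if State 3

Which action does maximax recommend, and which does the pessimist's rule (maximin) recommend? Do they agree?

Row maxima: Soy=350, Rye=220, Oats=340, Canola=360, Sorghum=240, Rice=170
Best best-case = 360 → Canola.
Row minima: Soy=80, Rye=150, Oats=140, Canola=0, Sorghum=70, Rice=120
Best worst-case = 150 → Rye.

maximax → Canola; maximin → Rye (disagree)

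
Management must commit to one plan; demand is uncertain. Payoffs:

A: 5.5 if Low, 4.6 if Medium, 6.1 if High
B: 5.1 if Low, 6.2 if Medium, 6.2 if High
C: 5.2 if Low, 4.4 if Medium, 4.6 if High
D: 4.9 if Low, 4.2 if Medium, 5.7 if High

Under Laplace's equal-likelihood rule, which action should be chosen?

Row averages: A=5.4, B=35/6, C=71/15, D=74/15
Highest average = 35/6 → B.

B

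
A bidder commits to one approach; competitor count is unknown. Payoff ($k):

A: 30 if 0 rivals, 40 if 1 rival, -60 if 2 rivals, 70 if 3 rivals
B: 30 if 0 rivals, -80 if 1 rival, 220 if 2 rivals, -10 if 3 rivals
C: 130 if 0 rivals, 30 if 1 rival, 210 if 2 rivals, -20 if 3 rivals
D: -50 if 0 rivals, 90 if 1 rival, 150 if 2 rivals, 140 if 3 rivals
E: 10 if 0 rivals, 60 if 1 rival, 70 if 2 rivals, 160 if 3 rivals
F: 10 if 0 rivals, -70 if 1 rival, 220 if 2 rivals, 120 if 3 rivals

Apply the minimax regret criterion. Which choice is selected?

Column bests: 0 rivals=130, 1 rival=90, 2 rivals=220, 3 rivals=160.
A regrets: 100, 50, 280, 90 → max 280
B regrets: 100, 170, 0, 170 → max 170
C regrets: 0, 60, 10, 180 → max 180
D regrets: 180, 0, 70, 20 → max 180
E regrets: 120, 30, 150, 0 → max 150
F regrets: 120, 160, 0, 40 → max 160
Smallest max regret = 150 → E.

E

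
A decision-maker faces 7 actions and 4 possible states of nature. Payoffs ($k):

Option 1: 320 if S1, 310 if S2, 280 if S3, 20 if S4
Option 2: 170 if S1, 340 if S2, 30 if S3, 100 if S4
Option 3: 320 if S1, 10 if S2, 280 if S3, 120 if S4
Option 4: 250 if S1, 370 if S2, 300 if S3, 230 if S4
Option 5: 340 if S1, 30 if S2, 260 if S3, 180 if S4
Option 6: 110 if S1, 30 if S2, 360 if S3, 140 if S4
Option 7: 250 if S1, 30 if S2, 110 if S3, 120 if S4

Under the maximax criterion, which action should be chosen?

Row maxima: Option 1=320, Option 2=340, Option 3=320, Option 4=370, Option 5=340, Option 6=360, Option 7=250
Best best-case = 370 → Option 4.

Option 4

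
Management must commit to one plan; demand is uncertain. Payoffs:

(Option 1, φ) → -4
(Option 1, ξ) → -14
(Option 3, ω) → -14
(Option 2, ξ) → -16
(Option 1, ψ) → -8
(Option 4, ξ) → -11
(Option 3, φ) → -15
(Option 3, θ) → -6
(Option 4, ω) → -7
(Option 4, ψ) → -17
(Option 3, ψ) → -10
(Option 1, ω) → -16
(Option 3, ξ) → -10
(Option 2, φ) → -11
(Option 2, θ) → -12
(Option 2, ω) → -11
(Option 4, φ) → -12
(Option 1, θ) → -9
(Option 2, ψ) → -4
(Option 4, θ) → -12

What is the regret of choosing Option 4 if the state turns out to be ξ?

1

Best payoff under ξ is -10.
Regret = -10 − (-11) = 1.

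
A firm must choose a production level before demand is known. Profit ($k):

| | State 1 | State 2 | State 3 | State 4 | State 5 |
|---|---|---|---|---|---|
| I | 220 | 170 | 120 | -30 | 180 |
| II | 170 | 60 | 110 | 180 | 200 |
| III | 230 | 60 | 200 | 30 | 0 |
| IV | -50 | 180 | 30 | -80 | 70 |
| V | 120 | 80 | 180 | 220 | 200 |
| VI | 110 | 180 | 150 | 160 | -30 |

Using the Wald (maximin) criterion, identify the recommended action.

Row minima: I=-30, II=60, III=0, IV=-80, V=80, VI=-30
Best worst-case = 80 → V.

V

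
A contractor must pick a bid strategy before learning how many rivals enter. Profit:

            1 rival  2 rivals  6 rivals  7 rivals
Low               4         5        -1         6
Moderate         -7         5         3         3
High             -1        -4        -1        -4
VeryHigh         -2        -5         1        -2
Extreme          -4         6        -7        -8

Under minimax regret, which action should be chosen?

Low

Column bests: 1 rival=4, 2 rivals=6, 6 rivals=3, 7 rivals=6.
Low regrets: 0, 1, 4, 0 → max 4
Moderate regrets: 11, 1, 0, 3 → max 11
High regrets: 5, 10, 4, 10 → max 10
VeryHigh regrets: 6, 11, 2, 8 → max 11
Extreme regrets: 8, 0, 10, 14 → max 14
Smallest max regret = 4 → Low.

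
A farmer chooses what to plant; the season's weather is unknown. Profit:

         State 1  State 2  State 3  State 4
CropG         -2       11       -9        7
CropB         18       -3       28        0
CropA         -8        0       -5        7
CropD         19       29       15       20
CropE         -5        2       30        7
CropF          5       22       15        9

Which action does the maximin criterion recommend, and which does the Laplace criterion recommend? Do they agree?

maximin → CropD; laplace → CropD (agree)

Row minima: CropG=-9, CropB=-3, CropA=-8, CropD=15, CropE=-5, CropF=5
Best worst-case = 15 → CropD.
Row averages: CropG=1.75, CropB=10.75, CropA=-1.5, CropD=20.75, CropE=8.5, CropF=12.75
Highest average = 20.75 → CropD.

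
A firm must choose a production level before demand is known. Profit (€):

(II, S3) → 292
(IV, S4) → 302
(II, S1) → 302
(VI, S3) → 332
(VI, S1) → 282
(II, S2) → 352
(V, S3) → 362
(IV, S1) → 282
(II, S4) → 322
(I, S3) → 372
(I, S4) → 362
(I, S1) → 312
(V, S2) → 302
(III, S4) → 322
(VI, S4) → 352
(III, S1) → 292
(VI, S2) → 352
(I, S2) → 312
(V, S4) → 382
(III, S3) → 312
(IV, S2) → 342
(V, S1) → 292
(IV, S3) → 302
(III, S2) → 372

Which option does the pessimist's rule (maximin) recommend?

I

Row minima: I=312, II=292, III=292, IV=282, V=292, VI=282
Best worst-case = 312 → I.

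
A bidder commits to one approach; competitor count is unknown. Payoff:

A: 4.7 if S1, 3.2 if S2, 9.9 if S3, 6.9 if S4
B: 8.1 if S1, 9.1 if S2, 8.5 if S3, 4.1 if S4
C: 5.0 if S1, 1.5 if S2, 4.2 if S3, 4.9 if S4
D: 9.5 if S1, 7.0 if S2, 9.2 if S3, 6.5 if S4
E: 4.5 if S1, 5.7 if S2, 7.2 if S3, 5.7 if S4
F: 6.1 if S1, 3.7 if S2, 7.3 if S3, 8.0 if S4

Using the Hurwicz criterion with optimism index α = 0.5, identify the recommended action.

A: 0.5·9.9 + 0.5·3.2 = 6.55
B: 0.5·9.1 + 0.5·4.1 = 6.6
C: 0.5·5.0 + 0.5·1.5 = 3.25
D: 0.5·9.5 + 0.5·6.5 = 8
E: 0.5·7.2 + 0.5·4.5 = 5.85
F: 0.5·8.0 + 0.5·3.7 = 5.85
Highest Hurwicz score = 8 → D.

D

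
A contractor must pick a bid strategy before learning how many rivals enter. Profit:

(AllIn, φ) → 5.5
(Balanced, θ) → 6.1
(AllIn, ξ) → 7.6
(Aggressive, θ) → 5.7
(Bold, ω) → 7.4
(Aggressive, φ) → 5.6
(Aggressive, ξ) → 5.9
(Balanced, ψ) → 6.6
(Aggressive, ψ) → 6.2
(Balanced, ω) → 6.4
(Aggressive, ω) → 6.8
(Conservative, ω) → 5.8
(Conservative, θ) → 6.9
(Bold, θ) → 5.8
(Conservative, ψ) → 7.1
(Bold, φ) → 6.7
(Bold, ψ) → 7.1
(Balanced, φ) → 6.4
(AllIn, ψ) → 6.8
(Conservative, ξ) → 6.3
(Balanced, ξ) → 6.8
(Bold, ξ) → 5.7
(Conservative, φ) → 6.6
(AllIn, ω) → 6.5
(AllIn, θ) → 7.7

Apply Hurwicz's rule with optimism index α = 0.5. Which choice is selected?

Conservative: 0.5·7.1 + 0.5·5.8 = 6.45
Balanced: 0.5·6.8 + 0.5·6.1 = 6.45
Aggressive: 0.5·6.8 + 0.5·5.6 = 6.2
Bold: 0.5·7.4 + 0.5·5.7 = 6.55
AllIn: 0.5·7.7 + 0.5·5.5 = 6.6
Highest Hurwicz score = 6.6 → AllIn.

AllIn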